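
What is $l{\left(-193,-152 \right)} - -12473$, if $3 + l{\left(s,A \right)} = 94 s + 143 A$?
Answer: $-27408$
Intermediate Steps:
$l{\left(s,A \right)} = -3 + 94 s + 143 A$ ($l{\left(s,A \right)} = -3 + \left(94 s + 143 A\right) = -3 + 94 s + 143 A$)
$l{\left(-193,-152 \right)} - -12473 = \left(-3 + 94 \left(-193\right) + 143 \left(-152\right)\right) - -12473 = \left(-3 - 18142 - 21736\right) + 12473 = -39881 + 12473 = -27408$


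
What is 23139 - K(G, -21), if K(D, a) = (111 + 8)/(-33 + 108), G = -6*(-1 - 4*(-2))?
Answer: 1735306/75 ≈ 23137.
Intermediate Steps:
G = -42 (G = -6*(-1 + 8) = -6*7 = -42)
K(D, a) = 119/75
23139 - K(G, -21) = 23139 - 1*119/75 = 23139 - 119/75 = 1735306/75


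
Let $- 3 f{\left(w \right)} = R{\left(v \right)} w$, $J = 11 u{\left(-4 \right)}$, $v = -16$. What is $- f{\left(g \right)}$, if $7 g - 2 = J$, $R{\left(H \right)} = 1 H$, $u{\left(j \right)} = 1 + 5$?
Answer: $- \frac{1088}{21} \approx -51.81$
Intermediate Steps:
$u{\left(j \right)} = 6$
$R{\left(H \right)} = H$
$J = 66$ ($J = 11 \cdot 6 = 66$)
$g = \frac{68}{7}$ ($g = \frac{2}{7} + \frac{1}{7} \cdot 66 = \frac{2}{7} + \frac{66}{7} = \frac{68}{7} \approx 9.7143$)
$f{\left(w \right)} = \frac{16 w}{3}$ ($f{\left(w \right)} = - \frac{\left(-16\right) w}{3} = \frac{16 w}{3}$)
$- f{\left(g \right)} = - \frac{16 \cdot 68}{3 \cdot 7} = \left(-1\right) \frac{1088}{21} = - \frac{1088}{21}$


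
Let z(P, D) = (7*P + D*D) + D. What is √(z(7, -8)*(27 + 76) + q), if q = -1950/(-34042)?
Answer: √3133278274890/17021 ≈ 104.00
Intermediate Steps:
z(P, D) = D + D² + 7*P (z(P, D) = (7*P + D²) + D = (D² + 7*P) + D = D + D² + 7*P)
q = 975/17021 (q = -1950*(-1)/34042 = -1*(-975/17021) = 975/17021 ≈ 0.057282)
√(z(7, -8)*(27 + 76) + q) = √((-8 + (-8)² + 7*7)*(27 + 76) + 975/17021) = √((-8 + 64 + 49)*103 + 975/17021) = √(105*103 + 975/17021) = √(10815 + 975/17021) = √(184083090/17021) = √3133278274890/17021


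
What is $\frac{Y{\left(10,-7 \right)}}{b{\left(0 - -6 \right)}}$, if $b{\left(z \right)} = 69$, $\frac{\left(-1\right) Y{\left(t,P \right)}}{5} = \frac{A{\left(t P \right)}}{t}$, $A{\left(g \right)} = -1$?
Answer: $\frac{1}{138} \approx 0.0072464$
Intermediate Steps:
$Y{\left(t,P \right)} = \frac{5}{t}$ ($Y{\left(t,P \right)} = - 5 \left(- \frac{1}{t}\right) = \frac{5}{t}$)
$\frac{Y{\left(10,-7 \right)}}{b{\left(0 - -6 \right)}} = \frac{5 \cdot \frac{1}{10}}{69} = 5 \cdot \frac{1}{10} \cdot \frac{1}{69} = \frac{1}{2} \cdot \frac{1}{69} = \frac{1}{138}$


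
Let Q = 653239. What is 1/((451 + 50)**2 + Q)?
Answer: 1/904240 ≈ 1.1059e-6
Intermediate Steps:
1/((451 + 50)**2 + Q) = 1/((451 + 50)**2 + 653239) = 1/(501**2 + 653239) = 1/(251001 + 653239) = 1/904240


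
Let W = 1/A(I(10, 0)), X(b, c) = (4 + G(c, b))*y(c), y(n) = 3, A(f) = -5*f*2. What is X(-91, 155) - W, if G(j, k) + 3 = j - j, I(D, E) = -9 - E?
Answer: 269/90 ≈ 2.9889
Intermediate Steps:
G(j, k) = -3 (G(j, k) = -3 + (j - j) = -3 + 0 = -3)
A(f) = -10*f
X(b, c) = 3 (X(b, c) = (4 - 3)*3 = 1*3 = 3)
W = 1/90 (W = 1/(-10*(-9 - 1*0)) = 1/(-10*(-9 + 0)) = 1/(-10*(-9)) = 1/90 ≈ 0.011111)
X(-91, 155) - W = 3 - 1*1/90 = 3 - 1/90 = 269/90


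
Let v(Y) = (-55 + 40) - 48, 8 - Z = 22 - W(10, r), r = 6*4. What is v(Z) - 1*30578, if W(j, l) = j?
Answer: -30641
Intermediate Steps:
r = 24
Z = -4 (Z = 8 - (22 - 1*10) = 8 - (22 - 10) = 8 - 1*12 = 8 - 12 = -4)
v(Y) = -63 (v(Y) = -15 - 48 = -63)
v(Z) - 1*30578 = -63 - 1*30578 = -63 - 30578 = -30641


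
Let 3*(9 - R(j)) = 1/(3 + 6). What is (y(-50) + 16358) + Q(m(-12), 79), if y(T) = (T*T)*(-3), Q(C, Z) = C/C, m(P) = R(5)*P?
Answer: 8859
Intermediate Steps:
R(j) = 242/27 (R(j) = 9 - 1/(3*(3 + 6)) = 9 - ⅓/9 = 9 - ⅓*⅑ = 9 - 1/27 = 242/27)
m(P) = 242*P/27
Q(C, Z) = 1
y(T) = -3*T² (y(T) = T²*(-3) = -3*T²)
(y(-50) + 16358) + Q(m(-12), 79) = (-3*(-50)² + 16358) + 1 = (-3*2500 + 16358) + 1 = (-7500 + 16358) + 1 = 8858 + 1 = 8859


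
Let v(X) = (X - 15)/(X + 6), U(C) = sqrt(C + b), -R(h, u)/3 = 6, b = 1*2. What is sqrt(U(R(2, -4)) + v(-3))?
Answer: sqrt(-6 + 4*I) ≈ 0.77817 + 2.5701*I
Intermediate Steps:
b = 2
R(h, u) = -18 (R(h, u) = -3*6 = -18)
U(C) = sqrt(2 + C) (U(C) = sqrt(C + 2) = sqrt(2 + C))
v(X) = (-15 + X)/(6 + X)
sqrt(U(R(2, -4)) + v(-3)) = sqrt(sqrt(2 - 18) + (-15 - 3)/(6 - 3)) = sqrt(sqrt(-16) - 18/3) = sqrt(4*I + (1/3)*(-18)) = sqrt(4*I - 6) = sqrt(-6 + 4*I)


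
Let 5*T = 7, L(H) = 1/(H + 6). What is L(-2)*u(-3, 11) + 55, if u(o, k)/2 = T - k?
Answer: 251/5 ≈ 50.200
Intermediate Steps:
L(H) = 1/(6 + H)
T = 7/5 (T = (⅕)*7 = 7/5 ≈ 1.4000)
u(o, k) = 14/5 - 2*k (u(o, k) = 2*(7/5 - k) = 14/5 - 2*k)
L(-2)*u(-3, 11) + 55 = (14/5 - 2*11)/(6 - 2) + 55 = (14/5 - 22)/4 + 55 = (¼)*(-96/5) + 55 = -24/5 + 55 = 251/5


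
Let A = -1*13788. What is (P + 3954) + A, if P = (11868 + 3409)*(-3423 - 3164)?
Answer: -100639433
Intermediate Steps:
A = -13788
P = -100629599 (P = 15277*(-6587) = -100629599)
(P + 3954) + A = (-100629599 + 3954) - 13788 = -100625645 - 13788 = -100639433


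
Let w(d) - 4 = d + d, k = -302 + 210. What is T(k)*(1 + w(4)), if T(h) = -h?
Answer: 1196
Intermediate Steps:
k = -92
w(d) = 4 + 2*d (w(d) = 4 + (d + d) = 4 + 2*d)
T(k)*(1 + w(4)) = (-1*(-92))*(1 + (4 + 2*4)) = 92*(1 + (4 + 8)) = 92*(1 + 12) = 92*13 = 1196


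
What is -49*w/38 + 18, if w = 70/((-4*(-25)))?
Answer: 6497/380 ≈ 17.097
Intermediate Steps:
w = 7/10 (w = 70/100 = 70*(1/100) = 7/10 ≈ 0.70000)
-49*w/38 + 18 = -343/(10*38) + 18 = -49*7/380 + 18 = -343/380 + 18 = 6497/380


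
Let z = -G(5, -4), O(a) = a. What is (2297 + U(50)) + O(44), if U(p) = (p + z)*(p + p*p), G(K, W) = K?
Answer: 117091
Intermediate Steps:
z = -5 (z = -1*5 = -5)
U(p) = (-5 + p)*(p + p²) (U(p) = (p - 5)*(p + p*p) = (-5 + p)*(p + p²))
(2297 + U(50)) + O(44) = (2297 + 50*(-5 + 50² - 4*50)) + 44 = (2297 + 50*(-5 + 2500 - 200)) + 44 = (2297 + 50*2295) + 44 = (2297 + 114750) + 44 = 117047 + 44 = 117091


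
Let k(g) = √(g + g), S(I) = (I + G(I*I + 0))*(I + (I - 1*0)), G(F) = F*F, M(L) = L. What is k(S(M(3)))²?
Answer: 1008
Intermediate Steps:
G(F) = F²
S(I) = 2*I*(I + I⁴) (S(I) = (I + (I*I + 0)²)*(I + (I - 1*0)) = (I + (I² + 0)²)*(I + (I + 0)) = (I + (I²)²)*(I + I) = (I + I⁴)*(2*I) = 2*I*(I + I⁴))
k(g) = √2*√g (k(g) = √(2*g) = √2*√g)
k(S(M(3)))² = (√2*√(2*3²*(1 + 3³)))² = (√2*√(2*9*(1 + 27)))² = (√2*√(2*9*28))² = (√2*√504)² = (√2*(6*√14))² = (12*√7)² = 1008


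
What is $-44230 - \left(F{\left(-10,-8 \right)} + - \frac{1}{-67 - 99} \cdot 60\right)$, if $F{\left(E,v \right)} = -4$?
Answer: $- \frac{3670788}{83} \approx -44226.0$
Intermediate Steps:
$-44230 - \left(F{\left(-10,-8 \right)} + - \frac{1}{-67 - 99} \cdot 60\right) = -44230 - \left(-4 + - \frac{1}{-67 - 99} \cdot 60\right) = -44230 - \left(-4 + - \frac{1}{-166} \cdot 60\right) = -44230 - \left(-4 + \left(-1\right) \left(- \frac{1}{166}\right) 60\right) = -44230 - \left(-4 + \frac{1}{166} \cdot 60\right) = -44230 - \left(-4 + \frac{30}{83}\right) = -44230 - - \frac{302}{83} = -44230 + \frac{302}{83} = - \frac{3670788}{83}$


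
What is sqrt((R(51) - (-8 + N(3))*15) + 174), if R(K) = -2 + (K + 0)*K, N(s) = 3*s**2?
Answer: 2*sqrt(622) ≈ 49.880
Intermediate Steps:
R(K) = -2 + K**2 (R(K) = -2 + K*K = -2 + K**2)
sqrt((R(51) - (-8 + N(3))*15) + 174) = sqrt(((-2 + 51**2) - (-8 + 3*3**2)*15) + 174) = sqrt(((-2 + 2601) - (-8 + 3*9)*15) + 174) = sqrt((2599 - (-8 + 27)*15) + 174) = sqrt((2599 - 19*15) + 174) = sqrt((2599 - 1*285) + 174) = sqrt((2599 - 285) + 174) = sqrt(2314 + 174) = sqrt(2488) = 2*sqrt(622)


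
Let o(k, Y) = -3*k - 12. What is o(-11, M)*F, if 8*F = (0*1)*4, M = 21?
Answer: 0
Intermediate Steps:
o(k, Y) = -12 - 3*k
F = 0 (F = ((0*1)*4)/8 = (0*4)/8 = (⅛)*0 = 0)
o(-11, M)*F = (-12 - 3*(-11))*0 = (-12 + 33)*0 = 21*0 = 0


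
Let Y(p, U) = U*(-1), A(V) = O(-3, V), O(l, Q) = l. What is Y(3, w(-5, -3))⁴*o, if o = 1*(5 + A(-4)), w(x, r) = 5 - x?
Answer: 20000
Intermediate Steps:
A(V) = -3
Y(p, U) = -U
o = 2 (o = 1*(5 - 3) = 1*2 = 2)
Y(3, w(-5, -3))⁴*o = (-(5 - 1*(-5)))⁴*2 = (-(5 + 5))⁴*2 = (-1*10)⁴*2 = (-10)⁴*2 = 10000*2 = 20000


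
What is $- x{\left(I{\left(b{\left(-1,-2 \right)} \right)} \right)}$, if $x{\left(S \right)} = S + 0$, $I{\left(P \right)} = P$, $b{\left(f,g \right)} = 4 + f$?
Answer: $-3$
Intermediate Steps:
$x{\left(S \right)} = S$
$- x{\left(I{\left(b{\left(-1,-2 \right)} \right)} \right)} = - (4 - 1) = \left(-1\right) 3 = -3$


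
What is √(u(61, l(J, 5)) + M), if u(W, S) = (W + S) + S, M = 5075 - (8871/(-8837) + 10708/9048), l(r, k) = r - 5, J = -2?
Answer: √2046535371294954774/19989294 ≈ 71.567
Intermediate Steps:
l(r, k) = -5 + r
M = 101442076603/19989294 (M = 5075 - (8871*(-1/8837) + 10708*(1/9048)) = 5075 - (-8871/8837 + 2677/2262) = 5075 - 1*3590447/19989294 = 5075 - 3590447/19989294 = 101442076603/19989294 ≈ 5074.8)
u(W, S) = W + 2*S (u(W, S) = (S + W) + S = W + 2*S)
√(u(61, l(J, 5)) + M) = √((61 + 2*(-5 - 2)) + 101442076603/19989294) = √((61 + 2*(-7)) + 101442076603/19989294) = √((61 - 14) + 101442076603/19989294) = √(47 + 101442076603/19989294) = √(102381573421/19989294) = √2046535371294954774/19989294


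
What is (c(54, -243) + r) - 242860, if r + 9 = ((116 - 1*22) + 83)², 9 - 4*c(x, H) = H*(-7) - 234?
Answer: -423809/2 ≈ -2.1190e+5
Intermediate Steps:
c(x, H) = 243/4 + 7*H/4 (c(x, H) = 9/4 - (H*(-7) - 234)/4 = 9/4 - (-7*H - 234)/4 = 9/4 - (-234 - 7*H)/4 = 9/4 + (117/2 + 7*H/4) = 243/4 + 7*H/4)
r = 31320 (r = -9 + ((116 - 1*22) + 83)² = -9 + ((116 - 22) + 83)² = -9 + (94 + 83)² = -9 + 177² = -9 + 31329 = 31320)
(c(54, -243) + r) - 242860 = ((243/4 + (7/4)*(-243)) + 31320) - 242860 = ((243/4 - 1701/4) + 31320) - 242860 = (-729/2 + 31320) - 242860 = 61911/2 - 242860 = -423809/2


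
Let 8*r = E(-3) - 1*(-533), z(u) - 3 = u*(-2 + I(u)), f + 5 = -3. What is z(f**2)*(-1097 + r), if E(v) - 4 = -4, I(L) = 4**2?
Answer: -7410457/8 ≈ -9.2631e+5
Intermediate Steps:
I(L) = 16
f = -8 (f = -5 - 3 = -8)
E(v) = 0 (E(v) = 4 - 4 = 0)
z(u) = 3 + 14*u (z(u) = 3 + u*(-2 + 16) = 3 + u*14 = 3 + 14*u)
r = 533/8 (r = (0 - 1*(-533))/8 = (0 + 533)/8 = (1/8)*533 = 533/8 ≈ 66.625)
z(f**2)*(-1097 + r) = (3 + 14*(-8)**2)*(-1097 + 533/8) = (3 + 14*64)*(-8243/8) = (3 + 896)*(-8243/8) = 899*(-8243/8) = -7410457/8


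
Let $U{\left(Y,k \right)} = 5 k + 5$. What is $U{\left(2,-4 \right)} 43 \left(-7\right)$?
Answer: $4515$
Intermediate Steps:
$U{\left(Y,k \right)} = 5 + 5 k$
$U{\left(2,-4 \right)} 43 \left(-7\right) = \left(5 + 5 \left(-4\right)\right) 43 \left(-7\right) = \left(5 - 20\right) 43 \left(-7\right) = \left(-15\right) 43 \left(-7\right) = \left(-645\right) \left(-7\right) = 4515$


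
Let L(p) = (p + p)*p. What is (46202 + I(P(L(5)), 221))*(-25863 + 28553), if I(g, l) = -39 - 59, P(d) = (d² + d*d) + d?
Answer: 124019760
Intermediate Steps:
L(p) = 2*p² (L(p) = (2*p)*p = 2*p²)
P(d) = d + 2*d² (P(d) = (d² + d²) + d = 2*d² + d = d + 2*d²)
I(g, l) = -98
(46202 + I(P(L(5)), 221))*(-25863 + 28553) = (46202 - 98)*(-25863 + 28553) = 46104*2690 = 124019760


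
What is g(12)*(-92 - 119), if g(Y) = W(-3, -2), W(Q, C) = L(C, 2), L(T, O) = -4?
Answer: 844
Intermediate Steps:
W(Q, C) = -4
g(Y) = -4
g(12)*(-92 - 119) = -4*(-92 - 119) = -4*(-211) = 844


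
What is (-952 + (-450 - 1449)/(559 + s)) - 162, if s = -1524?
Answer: -1073111/965 ≈ -1112.0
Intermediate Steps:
(-952 + (-450 - 1449)/(559 + s)) - 162 = (-952 + (-450 - 1449)/(559 - 1524)) - 162 = (-952 - 1899/(-965)) - 162 = (-952 - 1899*(-1/965)) - 162 = (-952 + 1899/965) - 162 = -916781/965 - 162 = -1073111/965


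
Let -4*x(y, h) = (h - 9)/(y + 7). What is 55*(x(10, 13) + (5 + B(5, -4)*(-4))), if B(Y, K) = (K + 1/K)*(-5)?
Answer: -74855/17 ≈ -4403.2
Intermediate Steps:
x(y, h) = -(-9 + h)/(4*(7 + y)) (x(y, h) = -(h - 9)/(4*(y + 7)) = -(-9 + h)/(4*(7 + y)))
B(Y, K) = -5*K - 5/K
55*(x(10, 13) + (5 + B(5, -4)*(-4))) = 55*((9 - 1*13)/(4*(7 + 10)) + (5 + (-5*(-4) - 5/(-4))*(-4))) = 55*((¼)*(9 - 13)/17 + (5 + (20 - 5*(-¼))*(-4))) = 55*((¼)*(1/17)*(-4) + (5 + (20 + 5/4)*(-4))) = 55*(-1/17 + (5 + (85/4)*(-4))) = 55*(-1/17 + (5 - 85)) = 55*(-1/17 - 80) = 55*(-1361/17) = -74855/17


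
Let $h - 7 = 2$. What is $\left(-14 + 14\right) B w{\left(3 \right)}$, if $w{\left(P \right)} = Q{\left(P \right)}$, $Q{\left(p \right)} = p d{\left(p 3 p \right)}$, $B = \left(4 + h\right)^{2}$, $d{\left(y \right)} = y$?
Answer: $0$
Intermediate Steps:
$h = 9$ ($h = 7 + 2 = 9$)
$B = 169$ ($B = \left(4 + 9\right)^{2} = 13^{2} = 169$)
$Q{\left(p \right)} = 3 p^{3}$ ($Q{\left(p \right)} = p p 3 p = p 3 p p = p 3 p^{2} = 3 p^{3}$)
$w{\left(P \right)} = 3 P^{3}$
$\left(-14 + 14\right) B w{\left(3 \right)} = \left(-14 + 14\right) 169 \cdot 3 \cdot 3^{3} = 0 \cdot 169 \cdot 3 \cdot 27 = 0 \cdot 81 = 0$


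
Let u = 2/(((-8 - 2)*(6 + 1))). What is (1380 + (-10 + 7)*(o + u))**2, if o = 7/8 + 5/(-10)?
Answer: 149080159881/78400 ≈ 1.9015e+6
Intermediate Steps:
u = -1/35 (u = 2/((-10*7)) = 2/(-70) = 2*(-1/70) = -1/35 ≈ -0.028571)
o = 3/8 (o = 7*(1/8) + 5*(-1/10) = 7/8 - 1/2 = 3/8 ≈ 0.37500)
(1380 + (-10 + 7)*(o + u))**2 = (1380 + (-10 + 7)*(3/8 - 1/35))**2 = (1380 - 3*97/280)**2 = (1380 - 291/280)**2 = (386109/280)**2 = 149080159881/78400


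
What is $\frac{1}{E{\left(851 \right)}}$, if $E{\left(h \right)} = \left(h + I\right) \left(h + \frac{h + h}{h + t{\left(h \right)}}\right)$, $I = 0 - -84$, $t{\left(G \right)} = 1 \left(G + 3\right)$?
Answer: $\frac{31}{24695169} \approx 1.2553 \cdot 10^{-6}$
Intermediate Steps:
$t{\left(G \right)} = 3 + G$ ($t{\left(G \right)} = 1 \left(3 + G\right) = 3 + G$)
$I = 84$ ($I = 0 + 84 = 84$)
$E{\left(h \right)} = \left(84 + h\right) \left(h + \frac{2 h}{3 + 2 h}\right)$ ($E{\left(h \right)} = \left(h + 84\right) \left(h + \frac{h + h}{h + \left(3 + h\right)}\right) = \left(84 + h\right) \left(h + \frac{2 h}{3 + 2 h}\right)$)
$\frac{1}{E{\left(851 \right)}} = \frac{1}{851 \frac{1}{3 + 2 \cdot 851} \left(420 + 2 \cdot 851^{2} + 173 \cdot 851\right)} = \frac{1}{851 \frac{1}{3 + 1702} \left(420 + 2 \cdot 724201 + 147223\right)} = \frac{1}{851 \cdot \frac{1}{1705} \left(420 + 1448402 + 147223\right)} = \frac{1}{851 \cdot \frac{1}{1705} \cdot 1596045} = \frac{1}{\frac{24695169}{31}} = \frac{31}{24695169}$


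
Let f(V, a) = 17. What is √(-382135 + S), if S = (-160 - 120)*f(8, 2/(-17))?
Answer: I*√386895 ≈ 622.01*I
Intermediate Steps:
S = -4760 (S = (-160 - 120)*17 = -280*17 = -4760)
√(-382135 + S) = √(-382135 - 4760) = √(-386895) = I*√386895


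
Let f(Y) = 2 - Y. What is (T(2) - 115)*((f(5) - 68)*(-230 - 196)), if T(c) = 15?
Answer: -3024600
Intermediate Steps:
(T(2) - 115)*((f(5) - 68)*(-230 - 196)) = (15 - 115)*(((2 - 1*5) - 68)*(-230 - 196)) = -100*((2 - 5) - 68)*(-426) = -100*(-3 - 68)*(-426) = -(-7100)*(-426) = -100*30246 = -3024600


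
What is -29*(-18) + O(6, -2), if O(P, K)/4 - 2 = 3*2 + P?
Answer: 578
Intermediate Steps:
O(P, K) = 32 + 4*P (O(P, K) = 8 + 4*(3*2 + P) = 8 + 4*(6 + P) = 8 + (24 + 4*P) = 32 + 4*P)
-29*(-18) + O(6, -2) = -29*(-18) + (32 + 4*6) = 522 + (32 + 24) = 522 + 56 = 578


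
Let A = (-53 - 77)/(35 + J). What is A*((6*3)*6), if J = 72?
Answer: -14040/107 ≈ -131.21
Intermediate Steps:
A = -130/107 (A = (-53 - 77)/(35 + 72) = -130/107 ≈ -1.2150)
A*((6*3)*6) = -130*6*3*6/107 = -2340*6/107 = -130/107*108 = -14040/107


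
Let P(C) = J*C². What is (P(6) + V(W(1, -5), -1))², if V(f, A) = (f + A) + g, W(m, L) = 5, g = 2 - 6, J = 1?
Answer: 1296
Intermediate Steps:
P(C) = C² (P(C) = 1*C² = C²)
g = -4
V(f, A) = -4 + A + f (V(f, A) = (f + A) - 4 = (A + f) - 4 = -4 + A + f)
(P(6) + V(W(1, -5), -1))² = (6² + (-4 - 1 + 5))² = (36 + 0)² = 36² = 1296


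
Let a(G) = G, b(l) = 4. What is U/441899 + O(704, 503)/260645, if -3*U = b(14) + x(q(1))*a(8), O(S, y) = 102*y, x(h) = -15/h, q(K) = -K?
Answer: 67983890302/345536294565 ≈ 0.19675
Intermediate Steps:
U = -124/3 (U = -(4 - 15/((-1*1))*8)/3 = -(4 - 15/(-1)*8)/3 = -(4 - 15*(-1)*8)/3 = -(4 + 15*8)/3 = -(4 + 120)/3 = -⅓*124 = -124/3 ≈ -41.333)
U/441899 + O(704, 503)/260645 = -124/3/441899 + (102*503)/260645 = -124/3*1/441899 + 51306*(1/260645) = -124/1325697 + 51306/260645 = 67983890302/345536294565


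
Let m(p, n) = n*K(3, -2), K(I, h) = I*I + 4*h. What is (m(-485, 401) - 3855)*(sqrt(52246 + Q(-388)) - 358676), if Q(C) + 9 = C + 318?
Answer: 1238866904 - 3454*sqrt(52167) ≈ 1.2381e+9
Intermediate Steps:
Q(C) = 309 + C (Q(C) = -9 + (C + 318) = -9 + (318 + C) = 309 + C)
K(I, h) = I**2 + 4*h
m(p, n) = n (m(p, n) = n*(3**2 + 4*(-2)) = n*(9 - 8) = n*1 = n)
(m(-485, 401) - 3855)*(sqrt(52246 + Q(-388)) - 358676) = (401 - 3855)*(sqrt(52246 + (309 - 388)) - 358676) = -3454*(sqrt(52246 - 79) - 358676) = -3454*(sqrt(52167) - 358676) = -3454*(-358676 + sqrt(52167)) = 1238866904 - 3454*sqrt(52167)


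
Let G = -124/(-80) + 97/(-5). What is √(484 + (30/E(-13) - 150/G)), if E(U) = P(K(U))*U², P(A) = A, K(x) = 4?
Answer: √4714121454/3094 ≈ 22.191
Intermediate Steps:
E(U) = 4*U²
G = -357/20 (G = -124*(-1/80) + 97*(-⅕) = 31/20 - 97/5 = -357/20 ≈ -17.850)
√(484 + (30/E(-13) - 150/G)) = √(484 + (30/((4*(-13)²)) - 150/(-357/20))) = √(484 + (30/((4*169)) - 150*(-20/357))) = √(484 + (30/676 + 1000/119)) = √(484 + (30*(1/676) + 1000/119)) = √(484 + (15/338 + 1000/119)) = √(484 + 339785/40222) = √(19807233/40222) = √4714121454/3094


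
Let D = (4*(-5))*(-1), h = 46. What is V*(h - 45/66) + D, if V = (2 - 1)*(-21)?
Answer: -20497/22 ≈ -931.68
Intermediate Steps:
V = -21 (V = 1*(-21) = -21)
D = 20 (D = -20*(-1) = 20)
V*(h - 45/66) + D = -21*(46 - 45/66) + 20 = -21*(46 - 1*15/22) + 20 = -21*(46 - 15/22) + 20 = -21*997/22 + 20 = -20937/22 + 20 = -20497/22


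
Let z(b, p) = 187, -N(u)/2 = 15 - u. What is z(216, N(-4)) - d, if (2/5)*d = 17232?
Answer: -42893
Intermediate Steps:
N(u) = -30 + 2*u (N(u) = -2*(15 - u) = -30 + 2*u)
d = 43080 (d = (5/2)*17232 = 43080)
z(216, N(-4)) - d = 187 - 1*43080 = 187 - 43080 = -42893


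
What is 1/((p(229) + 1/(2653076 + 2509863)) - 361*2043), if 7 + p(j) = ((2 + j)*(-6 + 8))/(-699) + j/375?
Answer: -451111795125/332708504939244902 ≈ -1.3559e-6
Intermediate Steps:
p(j) = -4897/699 - 17*j/87375 (p(j) = -7 + (((2 + j)*(-6 + 8))/(-699) + j/375) = -7 + (((2 + j)*2)*(-1/699) + j*(1/375)) = -7 + ((4 + 2*j)*(-1/699) + j/375) = -7 + ((-4/699 - 2*j/699) + j/375) = -7 + (-4/699 - 17*j/87375) = -4897/699 - 17*j/87375)
1/((p(229) + 1/(2653076 + 2509863)) - 361*2043) = 1/(((-4897/699 - 17/87375*229) + 1/(2653076 + 2509863)) - 361*2043) = 1/(((-4897/699 - 3893/87375) + 1/5162939) - 737523) = 1/((-616018/87375 + 1/5162939) - 737523) = 1/(-3180463269527/451111795125 - 737523) = 1/(-332708504939244902/451111795125) = -451111795125/332708504939244902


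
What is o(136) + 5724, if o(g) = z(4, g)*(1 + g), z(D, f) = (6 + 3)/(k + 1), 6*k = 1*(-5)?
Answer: 13122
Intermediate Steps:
k = -⅚ (k = (1*(-5))/6 = (⅙)*(-5) = -⅚ ≈ -0.83333)
z(D, f) = 54 (z(D, f) = (6 + 3)/(-⅚ + 1) = 9/(⅙) = 9*6 = 54)
o(g) = 54 + 54*g (o(g) = 54*(1 + g) = 54 + 54*g)
o(136) + 5724 = (54 + 54*136) + 5724 = (54 + 7344) + 5724 = 7398 + 5724 = 13122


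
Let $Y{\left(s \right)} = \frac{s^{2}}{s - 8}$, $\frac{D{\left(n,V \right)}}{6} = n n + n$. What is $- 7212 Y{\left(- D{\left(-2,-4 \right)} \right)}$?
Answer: $\frac{259632}{5} \approx 51926.0$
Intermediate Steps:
$D{\left(n,V \right)} = 6 n + 6 n^{2}$ ($D{\left(n,V \right)} = 6 \left(n n + n\right) = 6 \left(n^{2} + n\right) = 6 \left(n + n^{2}\right) = 6 n + 6 n^{2}$)
$Y{\left(s \right)} = \frac{s^{2}}{-8 + s}$
$- 7212 Y{\left(- D{\left(-2,-4 \right)} \right)} = - 7212 \frac{\left(- 6 \left(-2\right) \left(1 - 2\right)\right)^{2}}{-8 - 6 \left(-2\right) \left(1 - 2\right)} = - 7212 \frac{\left(- 6 \left(-2\right) \left(-1\right)\right)^{2}}{-8 - 6 \left(-2\right) \left(-1\right)} = - 7212 \frac{\left(\left(-1\right) 12\right)^{2}}{-8 - 12} = - 7212 \frac{\left(-12\right)^{2}}{-8 - 12} = - 7212 \frac{144}{-20} = - 7212 \cdot 144 \left(- \frac{1}{20}\right) = \left(-7212\right) \left(- \frac{36}{5}\right) = \frac{259632}{5}$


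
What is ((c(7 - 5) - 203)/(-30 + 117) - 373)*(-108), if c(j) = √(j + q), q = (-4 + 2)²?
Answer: 40536 - 36*√6/29 ≈ 40533.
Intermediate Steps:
q = 4 (q = (-2)² = 4)
c(j) = √(4 + j) (c(j) = √(j + 4) = √(4 + j))
((c(7 - 5) - 203)/(-30 + 117) - 373)*(-108) = ((√(4 + (7 - 5)) - 203)/(-30 + 117) - 373)*(-108) = ((√(4 + 2) - 203)/87 - 373)*(-108) = ((√6 - 203)*(1/87) - 373)*(-108) = ((-203 + √6)*(1/87) - 373)*(-108) = ((-7/3 + √6/87) - 373)*(-108) = (-1126/3 + √6/87)*(-108) = 40536 - 36*√6/29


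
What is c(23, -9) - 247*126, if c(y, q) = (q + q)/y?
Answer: -715824/23 ≈ -31123.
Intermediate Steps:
c(y, q) = 2*q/y (c(y, q) = (2*q)/y = 2*q/y)
c(23, -9) - 247*126 = 2*(-9)/23 - 247*126 = 2*(-9)*(1/23) - 31122 = -18/23 - 31122 = -715824/23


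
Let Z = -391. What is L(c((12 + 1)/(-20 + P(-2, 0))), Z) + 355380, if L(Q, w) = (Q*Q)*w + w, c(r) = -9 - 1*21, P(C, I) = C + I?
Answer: 3089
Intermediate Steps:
c(r) = -30 (c(r) = -9 - 21 = -30)
L(Q, w) = w + w*Q**2 (L(Q, w) = Q**2*w + w = w*Q**2 + w = w + w*Q**2)
L(c((12 + 1)/(-20 + P(-2, 0))), Z) + 355380 = -391*(1 + (-30)**2) + 355380 = -391*(1 + 900) + 355380 = -391*901 + 355380 = -352291 + 355380 = 3089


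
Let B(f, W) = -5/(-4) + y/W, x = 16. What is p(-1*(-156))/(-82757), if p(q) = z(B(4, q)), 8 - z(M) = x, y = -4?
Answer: 8/82757 ≈ 9.6669e-5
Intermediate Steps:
B(f, W) = 5/4 - 4/W (B(f, W) = -5/(-4) - 4/W = -5*(-1/4) - 4/W = 5/4 - 4/W)
z(M) = -8 (z(M) = 8 - 1*16 = 8 - 16 = -8)
p(q) = -8
p(-1*(-156))/(-82757) = -8/(-82757) = -8*(-1/82757) = 8/82757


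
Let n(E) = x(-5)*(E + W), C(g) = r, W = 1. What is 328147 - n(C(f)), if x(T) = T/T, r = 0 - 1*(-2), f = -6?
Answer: 328144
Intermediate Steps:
r = 2 (r = 0 + 2 = 2)
x(T) = 1
C(g) = 2
n(E) = 1 + E (n(E) = 1*(E + 1) = 1*(1 + E) = 1 + E)
328147 - n(C(f)) = 328147 - (1 + 2) = 328147 - 1*3 = 328147 - 3 = 328144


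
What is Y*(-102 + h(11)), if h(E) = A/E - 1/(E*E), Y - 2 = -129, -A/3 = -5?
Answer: 1546606/121 ≈ 12782.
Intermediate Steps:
A = 15 (A = -3*(-5) = 15)
Y = -127 (Y = 2 - 129 = -127)
h(E) = -1/E**2 + 15/E (h(E) = 15/E - 1/(E*E) = 15/E - 1/(E**2) = 15/E - 1/E**2 = -1/E**2 + 15/E)
Y*(-102 + h(11)) = -127*(-102 + (-1 + 15*11)/11**2) = -127*(-102 + (-1 + 165)/121) = -127*(-102 + (1/121)*164) = -127*(-102 + 164/121) = -127*(-12178/121) = 1546606/121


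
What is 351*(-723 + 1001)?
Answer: 97578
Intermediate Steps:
351*(-723 + 1001) = 351*278 = 97578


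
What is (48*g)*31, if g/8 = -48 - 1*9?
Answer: -678528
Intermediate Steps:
g = -456 (g = 8*(-48 - 1*9) = 8*(-48 - 9) = 8*(-57) = -456)
(48*g)*31 = (48*(-456))*31 = -21888*31 = -678528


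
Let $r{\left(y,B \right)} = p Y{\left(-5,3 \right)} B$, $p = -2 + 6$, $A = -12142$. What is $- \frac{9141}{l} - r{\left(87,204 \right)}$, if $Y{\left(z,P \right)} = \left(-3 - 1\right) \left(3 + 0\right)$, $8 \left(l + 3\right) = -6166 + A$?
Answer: $\frac{44895018}{4583} \approx 9796.0$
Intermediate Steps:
$p = 4$
$l = - \frac{4583}{2}$ ($l = -3 + \frac{-6166 - 12142}{8} = -3 + \frac{1}{8} \left(-18308\right) = -3 - \frac{4577}{2} = - \frac{4583}{2} \approx -2291.5$)
$Y{\left(z,P \right)} = -12$ ($Y{\left(z,P \right)} = \left(-4\right) 3 = -12$)
$r{\left(y,B \right)} = - 48 B$ ($r{\left(y,B \right)} = 4 \left(-12\right) B = - 48 B$)
$- \frac{9141}{l} - r{\left(87,204 \right)} = - \frac{9141}{- \frac{4583}{2}} - \left(-48\right) 204 = \left(-9141\right) \left(- \frac{2}{4583}\right) - -9792 = \frac{18282}{4583} + 9792 = \frac{44895018}{4583}$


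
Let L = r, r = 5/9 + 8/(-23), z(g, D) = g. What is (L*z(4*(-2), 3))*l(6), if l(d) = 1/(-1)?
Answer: 344/207 ≈ 1.6618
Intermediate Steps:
r = 43/207 (r = 5*(⅑) + 8*(-1/23) = 5/9 - 8/23 = 43/207 ≈ 0.20773)
l(d) = -1
L = 43/207 ≈ 0.20773
(L*z(4*(-2), 3))*l(6) = (43*(4*(-2))/207)*(-1) = ((43/207)*(-8))*(-1) = -344/207*(-1) = 344/207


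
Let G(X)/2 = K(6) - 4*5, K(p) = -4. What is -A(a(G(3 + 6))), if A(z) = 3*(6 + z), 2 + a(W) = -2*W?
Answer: -300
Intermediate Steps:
G(X) = -48 (G(X) = 2*(-4 - 4*5) = 2*(-4 - 20) = 2*(-24) = -48)
a(W) = -2 - 2*W
A(z) = 18 + 3*z
-A(a(G(3 + 6))) = -(18 + 3*(-2 - 2*(-48))) = -(18 + 3*(-2 + 96)) = -(18 + 3*94) = -(18 + 282) = -1*300 = -300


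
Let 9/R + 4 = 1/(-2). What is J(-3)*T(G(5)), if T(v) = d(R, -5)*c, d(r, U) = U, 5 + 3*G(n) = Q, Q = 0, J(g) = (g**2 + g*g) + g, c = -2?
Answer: 150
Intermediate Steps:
J(g) = g + 2*g**2 (J(g) = (g**2 + g**2) + g = 2*g**2 + g = g + 2*g**2)
R = -2 (R = 9/(-4 + 1/(-2)) = 9/(-4 + 1*(-1/2)) = 9/(-4 - 1/2) = 9/(-9/2) = 9*(-2/9) = -2)
G(n) = -5/3 (G(n) = -5/3 + (1/3)*0 = -5/3 + 0 = -5/3)
T(v) = 10 (T(v) = -5*(-2) = 10)
J(-3)*T(G(5)) = -3*(1 + 2*(-3))*10 = -3*(1 - 6)*10 = -3*(-5)*10 = 15*10 = 150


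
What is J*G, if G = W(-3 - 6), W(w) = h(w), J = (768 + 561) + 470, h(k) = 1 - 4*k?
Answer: 66563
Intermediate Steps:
J = 1799 (J = 1329 + 470 = 1799)
W(w) = 1 - 4*w
G = 37 (G = 1 - 4*(-3 - 6) = 1 - 4*(-9) = 1 + 36 = 37)
J*G = 1799*37 = 66563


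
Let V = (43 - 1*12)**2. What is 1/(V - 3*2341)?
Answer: -1/6062 ≈ -0.00016496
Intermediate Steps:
V = 961 (V = (43 - 12)**2 = 31**2 = 961)
1/(V - 3*2341) = 1/(961 - 3*2341) = 1/(961 - 7023) = 1/(-6062) = -1/6062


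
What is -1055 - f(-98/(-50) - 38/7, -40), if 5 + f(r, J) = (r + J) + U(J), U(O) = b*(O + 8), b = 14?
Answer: -97743/175 ≈ -558.53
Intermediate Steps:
U(O) = 112 + 14*O (U(O) = 14*(O + 8) = 14*(8 + O) = 112 + 14*O)
f(r, J) = 107 + r + 15*J (f(r, J) = -5 + ((r + J) + (112 + 14*J)) = -5 + ((J + r) + (112 + 14*J)) = -5 + (112 + r + 15*J) = 107 + r + 15*J)
-1055 - f(-98/(-50) - 38/7, -40) = -1055 - (107 + (-98/(-50) - 38/7) + 15*(-40)) = -1055 - (107 + (-98*(-1/50) - 38*1/7) - 600) = -1055 - (107 + (49/25 - 38/7) - 600) = -1055 - (107 - 607/175 - 600) = -1055 - 1*(-86882/175) = -1055 + 86882/175 = -97743/175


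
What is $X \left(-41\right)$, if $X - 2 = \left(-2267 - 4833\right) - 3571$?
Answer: $437429$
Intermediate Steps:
$X = -10669$ ($X = 2 - 10671 = -10669$)
$X \left(-41\right) = \left(-10669\right) \left(-41\right) = 437429$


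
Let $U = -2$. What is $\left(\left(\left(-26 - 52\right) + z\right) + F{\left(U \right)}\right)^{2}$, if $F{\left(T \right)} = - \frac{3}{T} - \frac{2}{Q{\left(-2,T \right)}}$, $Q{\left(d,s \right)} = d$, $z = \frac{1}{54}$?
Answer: $\frac{4153444}{729} \approx 5697.5$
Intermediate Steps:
$z = \frac{1}{54} \approx 0.018519$
$F{\left(T \right)} = 1 - \frac{3}{T}$ ($F{\left(T \right)} = - \frac{3}{T} - \frac{2}{-2} = - \frac{3}{T} - -1 = - \frac{3}{T} + 1 = 1 - \frac{3}{T}$)
$\left(\left(\left(-26 - 52\right) + z\right) + F{\left(U \right)}\right)^{2} = \left(\left(\left(-26 - 52\right) + \frac{1}{54}\right) + \frac{-3 - 2}{-2}\right)^{2} = \left(\left(-78 + \frac{1}{54}\right) - - \frac{5}{2}\right)^{2} = \left(- \frac{4211}{54} + \frac{5}{2}\right)^{2} = \left(- \frac{2038}{27}\right)^{2} = \frac{4153444}{729}$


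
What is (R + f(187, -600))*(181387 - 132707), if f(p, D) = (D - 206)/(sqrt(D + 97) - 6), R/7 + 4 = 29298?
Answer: 5380653850640/539 + 39236080*I*sqrt(503)/539 ≈ 9.9827e+9 + 1.6326e+6*I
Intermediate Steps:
R = 205058 (R = -28 + 7*29298 = -28 + 205086 = 205058)
f(p, D) = (-206 + D)/(-6 + sqrt(97 + D)) (f(p, D) = (-206 + D)/(sqrt(97 + D) - 6) = (-206 + D)/(-6 + sqrt(97 + D)))
(R + f(187, -600))*(181387 - 132707) = (205058 + (-206 - 600)/(-6 + sqrt(97 - 600)))*(181387 - 132707) = (205058 - 806/(-6 + sqrt(-503)))*48680 = (205058 - 806/(-6 + I*sqrt(503)))*48680 = 9982223440 - 39236080/(-6 + I*sqrt(503))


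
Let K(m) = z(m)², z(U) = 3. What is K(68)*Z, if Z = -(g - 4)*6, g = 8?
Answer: -216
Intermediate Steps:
K(m) = 9 (K(m) = 3² = 9)
Z = -24 (Z = -(8 - 4)*6 = -4*6 = -1*24 = -24)
K(68)*Z = 9*(-24) = -216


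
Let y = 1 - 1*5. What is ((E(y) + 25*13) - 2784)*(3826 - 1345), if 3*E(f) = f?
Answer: -6104087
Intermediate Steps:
y = -4 (y = 1 - 5 = -4)
E(f) = f/3
((E(y) + 25*13) - 2784)*(3826 - 1345) = (((1/3)*(-4) + 25*13) - 2784)*(3826 - 1345) = ((-4/3 + 325) - 2784)*2481 = (971/3 - 2784)*2481 = -7381/3*2481 = -6104087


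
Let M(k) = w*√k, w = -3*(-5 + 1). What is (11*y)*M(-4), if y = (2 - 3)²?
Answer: 264*I ≈ 264.0*I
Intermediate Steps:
w = 12 (w = -3*(-4) = 12)
y = 1 (y = (-1)² = 1)
M(k) = 12*√k
(11*y)*M(-4) = (11*1)*(12*√(-4)) = 11*(12*(2*I)) = 11*(24*I) = 264*I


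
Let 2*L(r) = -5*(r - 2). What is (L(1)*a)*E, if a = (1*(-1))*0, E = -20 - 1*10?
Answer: 0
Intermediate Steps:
L(r) = 5 - 5*r/2 (L(r) = (-5*(r - 2))/2 = (-5*(-2 + r))/2 = (10 - 5*r)/2 = 5 - 5*r/2)
E = -30 (E = -20 - 10 = -30)
a = 0 (a = -1*0 = 0)
(L(1)*a)*E = ((5 - 5/2*1)*0)*(-30) = ((5 - 5/2)*0)*(-30) = ((5/2)*0)*(-30) = 0*(-30) = 0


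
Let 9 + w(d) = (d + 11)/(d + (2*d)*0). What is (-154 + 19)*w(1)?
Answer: -405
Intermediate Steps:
w(d) = -9 + (11 + d)/d (w(d) = -9 + (d + 11)/(d + (2*d)*0) = -9 + (11 + d)/(d + 0) = -9 + (11 + d)/d)
(-154 + 19)*w(1) = (-154 + 19)*(-8 + 11/1) = -135*(-8 + 11*1) = -135*(-8 + 11) = -135*3 = -405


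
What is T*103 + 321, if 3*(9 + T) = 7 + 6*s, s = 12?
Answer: 6319/3 ≈ 2106.3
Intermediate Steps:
T = 52/3 (T = -9 + (7 + 6*12)/3 = -9 + (7 + 72)/3 = -9 + (⅓)*79 = -9 + 79/3 = 52/3 ≈ 17.333)
T*103 + 321 = (52/3)*103 + 321 = 5356/3 + 321 = 6319/3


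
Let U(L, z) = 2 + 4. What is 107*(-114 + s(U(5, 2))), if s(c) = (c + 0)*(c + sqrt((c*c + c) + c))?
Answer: -8346 + 2568*sqrt(3) ≈ -3898.1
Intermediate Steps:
U(L, z) = 6
s(c) = c*(c + sqrt(c**2 + 2*c)) (s(c) = c*(c + sqrt((c**2 + c) + c)) = c*(c + sqrt((c + c**2) + c)) = c*(c + sqrt(c**2 + 2*c)))
107*(-114 + s(U(5, 2))) = 107*(-114 + 6*(6 + sqrt(6*(2 + 6)))) = 107*(-114 + 6*(6 + sqrt(6*8))) = 107*(-114 + 6*(6 + sqrt(48))) = 107*(-114 + 6*(6 + 4*sqrt(3))) = 107*(-114 + (36 + 24*sqrt(3))) = 107*(-78 + 24*sqrt(3)) = -8346 + 2568*sqrt(3)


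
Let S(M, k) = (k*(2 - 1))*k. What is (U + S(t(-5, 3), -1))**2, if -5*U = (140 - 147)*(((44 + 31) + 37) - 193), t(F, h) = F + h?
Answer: 315844/25 ≈ 12634.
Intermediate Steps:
U = -567/5 (U = -(140 - 147)*(((44 + 31) + 37) - 193)/5 = -(-7)*((75 + 37) - 193)/5 = -(-7)*(112 - 193)/5 = -(-7)*(-81)/5 = -1/5*567 = -567/5 ≈ -113.40)
S(M, k) = k**2 (S(M, k) = (k*1)*k = k*k = k**2)
(U + S(t(-5, 3), -1))**2 = (-567/5 + (-1)**2)**2 = (-567/5 + 1)**2 = (-562/5)**2 = 315844/25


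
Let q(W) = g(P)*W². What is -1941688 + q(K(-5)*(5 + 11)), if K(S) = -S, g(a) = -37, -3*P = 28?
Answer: -2178488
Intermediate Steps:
P = -28/3 (P = -⅓*28 = -28/3 ≈ -9.3333)
q(W) = -37*W²
-1941688 + q(K(-5)*(5 + 11)) = -1941688 - 37*25*(5 + 11)² = -1941688 - 37*(5*16)² = -1941688 - 37*80² = -1941688 - 37*6400 = -1941688 - 236800 = -2178488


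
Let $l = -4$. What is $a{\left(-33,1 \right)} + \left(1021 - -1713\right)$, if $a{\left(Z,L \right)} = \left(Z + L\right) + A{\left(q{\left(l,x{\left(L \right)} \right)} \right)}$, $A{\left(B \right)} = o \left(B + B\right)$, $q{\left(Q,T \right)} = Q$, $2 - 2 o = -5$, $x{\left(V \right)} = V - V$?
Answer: $2674$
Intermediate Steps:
$x{\left(V \right)} = 0$
$o = \frac{7}{2}$ ($o = 1 - - \frac{5}{2} = 1 + \frac{5}{2} = \frac{7}{2} \approx 3.5$)
$A{\left(B \right)} = 7 B$ ($A{\left(B \right)} = \frac{7 \left(B + B\right)}{2} = \frac{7 \cdot 2 B}{2} = 7 B$)
$a{\left(Z,L \right)} = -28 + L + Z$ ($a{\left(Z,L \right)} = \left(Z + L\right) + 7 \left(-4\right) = \left(L + Z\right) - 28 = -28 + L + Z$)
$a{\left(-33,1 \right)} + \left(1021 - -1713\right) = \left(-28 + 1 - 33\right) + \left(1021 - -1713\right) = -60 + \left(1021 + 1713\right) = -60 + 2734 = 2674$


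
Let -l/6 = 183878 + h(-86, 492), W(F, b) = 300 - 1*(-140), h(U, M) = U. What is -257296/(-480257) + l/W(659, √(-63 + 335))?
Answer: -66186394628/26414135 ≈ -2505.7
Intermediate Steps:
W(F, b) = 440 (W(F, b) = 300 + 140 = 440)
l = -1102752 (l = -6*(183878 - 86) = -6*183792 = -1102752)
-257296/(-480257) + l/W(659, √(-63 + 335)) = -257296/(-480257) - 1102752/440 = -257296*(-1/480257) - 1102752*1/440 = 257296/480257 - 137844/55 = -66186394628/26414135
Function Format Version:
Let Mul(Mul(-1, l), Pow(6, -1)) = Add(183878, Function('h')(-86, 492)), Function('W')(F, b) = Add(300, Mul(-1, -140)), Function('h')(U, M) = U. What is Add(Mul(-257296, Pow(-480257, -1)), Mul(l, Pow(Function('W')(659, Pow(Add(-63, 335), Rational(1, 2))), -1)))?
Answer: Rational(-66186394628, 26414135) ≈ -2505.7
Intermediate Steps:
Function('W')(F, b) = 440 (Function('W')(F, b) = Add(300, 140) = 440)
l = -1102752 (l = Mul(-6, Add(183878, -86)) = Mul(-6, 183792) = -1102752)
Add(Mul(-257296, Pow(-480257, -1)), Mul(l, Pow(Function('W')(659, Pow(Add(-63, 335), Rational(1, 2))), -1))) = Add(Mul(-257296, Pow(-480257, -1)), Mul(-1102752, Pow(440, -1))) = Add(Mul(-257296, Rational(-1, 480257)), Mul(-1102752, Rational(1, 440))) = Add(Rational(257296, 480257), Rational(-137844, 55)) = Rational(-66186394628, 26414135)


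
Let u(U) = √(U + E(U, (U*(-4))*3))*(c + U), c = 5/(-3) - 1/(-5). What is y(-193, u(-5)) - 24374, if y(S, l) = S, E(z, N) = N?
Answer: -24567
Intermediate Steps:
c = -22/15 (c = 5*(-⅓) - 1*(-⅕) = -5/3 + ⅕ = -22/15 ≈ -1.4667)
u(U) = √11*√(-U)*(-22/15 + U) (u(U) = √(U + (U*(-4))*3)*(-22/15 + U) = √(U - 4*U*3)*(-22/15 + U) = √(U - 12*U)*(-22/15 + U) = √(-11*U)*(-22/15 + U) = (√11*√(-U))*(-22/15 + U) = √11*√(-U)*(-22/15 + U))
y(-193, u(-5)) - 24374 = -193 - 24374 = -24567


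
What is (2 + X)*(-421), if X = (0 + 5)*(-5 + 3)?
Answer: 3368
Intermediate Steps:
X = -10 (X = 5*(-2) = -10)
(2 + X)*(-421) = (2 - 10)*(-421) = -8*(-421) = 3368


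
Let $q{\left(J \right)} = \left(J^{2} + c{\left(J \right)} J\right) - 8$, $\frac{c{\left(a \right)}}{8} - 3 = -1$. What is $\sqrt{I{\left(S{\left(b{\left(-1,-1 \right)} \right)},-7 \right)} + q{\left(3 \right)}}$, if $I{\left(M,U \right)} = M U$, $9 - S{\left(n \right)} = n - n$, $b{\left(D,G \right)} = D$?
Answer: $i \sqrt{14} \approx 3.7417 i$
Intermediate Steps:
$c{\left(a \right)} = 16$ ($c{\left(a \right)} = 24 + 8 \left(-1\right) = 24 - 8 = 16$)
$S{\left(n \right)} = 9$ ($S{\left(n \right)} = 9 - \left(n - n\right) = 9 - 0 = 9 + 0 = 9$)
$q{\left(J \right)} = -8 + J^{2} + 16 J$ ($q{\left(J \right)} = \left(J^{2} + 16 J\right) - 8 = -8 + J^{2} + 16 J$)
$\sqrt{I{\left(S{\left(b{\left(-1,-1 \right)} \right)},-7 \right)} + q{\left(3 \right)}} = \sqrt{9 \left(-7\right) + \left(-8 + 3^{2} + 16 \cdot 3\right)} = \sqrt{-63 + \left(-8 + 9 + 48\right)} = \sqrt{-63 + 49} = \sqrt{-14} = i \sqrt{14}$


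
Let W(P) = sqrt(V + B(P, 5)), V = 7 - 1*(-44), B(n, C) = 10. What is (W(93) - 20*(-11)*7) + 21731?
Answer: 23271 + sqrt(61) ≈ 23279.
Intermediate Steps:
V = 51 (V = 7 + 44 = 51)
W(P) = sqrt(61) (W(P) = sqrt(51 + 10) = sqrt(61))
(W(93) - 20*(-11)*7) + 21731 = (sqrt(61) - 20*(-11)*7) + 21731 = (sqrt(61) + 220*7) + 21731 = (sqrt(61) + 1540) + 21731 = (1540 + sqrt(61)) + 21731 = 23271 + sqrt(61)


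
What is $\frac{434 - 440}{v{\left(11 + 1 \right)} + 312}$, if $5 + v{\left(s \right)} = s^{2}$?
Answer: $- \frac{6}{451} \approx -0.013304$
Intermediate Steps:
$v{\left(s \right)} = -5 + s^{2}$
$\frac{434 - 440}{v{\left(11 + 1 \right)} + 312} = \frac{434 - 440}{\left(-5 + \left(11 + 1\right)^{2}\right) + 312} = - \frac{6}{\left(-5 + 12^{2}\right) + 312} = - \frac{6}{\left(-5 + 144\right) + 312} = - \frac{6}{139 + 312} = - \frac{6}{451}$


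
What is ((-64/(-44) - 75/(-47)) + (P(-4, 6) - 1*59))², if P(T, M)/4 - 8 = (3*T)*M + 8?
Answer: 20947930756/267289 ≈ 78372.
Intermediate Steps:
P(T, M) = 64 + 12*M*T (P(T, M) = 32 + 4*((3*T)*M + 8) = 32 + 4*(3*M*T + 8) = 32 + 4*(8 + 3*M*T) = 32 + (32 + 12*M*T) = 64 + 12*M*T)
((-64/(-44) - 75/(-47)) + (P(-4, 6) - 1*59))² = ((-64/(-44) - 75/(-47)) + ((64 + 12*6*(-4)) - 1*59))² = ((-64*(-1/44) - 75*(-1/47)) + ((64 - 288) - 59))² = ((16/11 + 75/47) + (-224 - 59))² = (1577/517 - 283)² = (-144734/517)² = 20947930756/267289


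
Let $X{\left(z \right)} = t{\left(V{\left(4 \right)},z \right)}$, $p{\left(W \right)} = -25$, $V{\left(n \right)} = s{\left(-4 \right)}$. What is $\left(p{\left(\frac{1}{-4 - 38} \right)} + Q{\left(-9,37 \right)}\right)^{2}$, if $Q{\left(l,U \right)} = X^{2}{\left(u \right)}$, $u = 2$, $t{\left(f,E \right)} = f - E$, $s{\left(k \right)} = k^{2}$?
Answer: $29241$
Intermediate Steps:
$V{\left(n \right)} = 16$ ($V{\left(n \right)} = \left(-4\right)^{2} = 16$)
$X{\left(z \right)} = 16 - z$
$Q{\left(l,U \right)} = 196$ ($Q{\left(l,U \right)} = \left(16 - 2\right)^{2} = 14^{2} = 196$)
$\left(p{\left(\frac{1}{-4 - 38} \right)} + Q{\left(-9,37 \right)}\right)^{2} = \left(-25 + 196\right)^{2} = 171^{2} = 29241$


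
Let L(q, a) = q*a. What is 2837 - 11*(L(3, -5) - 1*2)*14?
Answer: 5455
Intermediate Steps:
L(q, a) = a*q
2837 - 11*(L(3, -5) - 1*2)*14 = 2837 - 11*(-5*3 - 1*2)*14 = 2837 - 11*(-15 - 2)*14 = 2837 - 11*(-17)*14 = 2837 + 187*14 = 2837 + 2618 = 5455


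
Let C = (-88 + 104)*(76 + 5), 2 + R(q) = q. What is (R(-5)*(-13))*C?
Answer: 117936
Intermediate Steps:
R(q) = -2 + q
C = 1296 (C = 16*81 = 1296)
(R(-5)*(-13))*C = ((-2 - 5)*(-13))*1296 = -7*(-13)*1296 = 91*1296 = 117936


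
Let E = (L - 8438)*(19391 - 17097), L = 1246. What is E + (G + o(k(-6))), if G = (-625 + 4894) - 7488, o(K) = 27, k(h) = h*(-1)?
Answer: -16501640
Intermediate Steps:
k(h) = -h
G = -3219 (G = 4269 - 7488 = -3219)
E = -16498448 (E = (1246 - 8438)*(19391 - 17097) = -7192*2294 = -16498448)
E + (G + o(k(-6))) = -16498448 + (-3219 + 27) = -16498448 - 3192 = -16501640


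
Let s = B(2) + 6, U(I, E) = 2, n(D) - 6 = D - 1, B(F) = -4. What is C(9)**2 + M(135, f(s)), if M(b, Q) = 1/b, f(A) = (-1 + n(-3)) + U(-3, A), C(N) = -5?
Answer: 3376/135 ≈ 25.007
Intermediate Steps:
n(D) = 5 + D (n(D) = 6 + (D - 1) = 6 + (-1 + D) = 5 + D)
s = 2 (s = -4 + 6 = 2)
f(A) = 3 (f(A) = (-1 + (5 - 3)) + 2 = (-1 + 2) + 2 = 1 + 2 = 3)
C(9)**2 + M(135, f(s)) = (-5)**2 + 1/135 = 25 + 1/135 = 3376/135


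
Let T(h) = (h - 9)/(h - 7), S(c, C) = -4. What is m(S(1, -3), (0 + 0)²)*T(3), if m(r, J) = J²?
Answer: 0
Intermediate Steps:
T(h) = (-9 + h)/(-7 + h)
m(S(1, -3), (0 + 0)²)*T(3) = ((0 + 0)²)²*((-9 + 3)/(-7 + 3)) = (0²)²*(-6/(-4)) = 0²*(-¼*(-6)) = 0*(3/2) = 0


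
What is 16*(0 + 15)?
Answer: 240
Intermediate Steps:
16*(0 + 15) = 16*15 = 240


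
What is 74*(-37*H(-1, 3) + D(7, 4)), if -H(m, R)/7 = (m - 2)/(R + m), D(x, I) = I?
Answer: -28453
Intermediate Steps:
H(m, R) = -7*(-2 + m)/(R + m) (H(m, R) = -7*(m - 2)/(R + m) = -7*(-2 + m)/(R + m))
74*(-37*H(-1, 3) + D(7, 4)) = 74*(-259*(2 - 1*(-1))/(3 - 1) + 4) = 74*(-259*(2 + 1)/2 + 4) = 74*(-259*3/2 + 4) = 74*(-37*21/2 + 4) = 74*(-777/2 + 4) = 74*(-769/2) = -28453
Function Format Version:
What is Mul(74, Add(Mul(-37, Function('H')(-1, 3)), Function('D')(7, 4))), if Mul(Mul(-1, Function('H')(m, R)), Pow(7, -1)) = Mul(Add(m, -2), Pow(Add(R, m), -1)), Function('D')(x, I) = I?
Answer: -28453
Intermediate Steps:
Function('H')(m, R) = Mul(-7, Pow(Add(R, m), -1), Add(-2, m)) (Function('H')(m, R) = Mul(-7, Mul(Add(m, -2), Pow(Add(R, m), -1))) = Mul(-7, Mul(Add(-2, m), Pow(Add(R, m), -1))) = Mul(-7, Mul(Pow(Add(R, m), -1), Add(-2, m))) = Mul(-7, Pow(Add(R, m), -1), Add(-2, m)))
Mul(74, Add(Mul(-37, Function('H')(-1, 3)), Function('D')(7, 4))) = Mul(74, Add(Mul(-37, Mul(7, Pow(Add(3, -1), -1), Add(2, Mul(-1, -1)))), 4)) = Mul(74, Add(Mul(-37, Mul(7, Pow(2, -1), Add(2, 1))), 4)) = Mul(74, Add(Mul(-37, Mul(7, Rational(1, 2), 3)), 4)) = Mul(74, Add(Mul(-37, Rational(21, 2)), 4)) = Mul(74, Add(Rational(-777, 2), 4)) = Mul(74, Rational(-769, 2)) = -28453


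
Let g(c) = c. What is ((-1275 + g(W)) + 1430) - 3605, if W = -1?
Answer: -3451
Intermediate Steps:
((-1275 + g(W)) + 1430) - 3605 = ((-1275 - 1) + 1430) - 3605 = (-1276 + 1430) - 3605 = 154 - 3605 = -3451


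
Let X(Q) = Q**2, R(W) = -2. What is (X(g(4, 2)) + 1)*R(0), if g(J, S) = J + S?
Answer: -74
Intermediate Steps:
(X(g(4, 2)) + 1)*R(0) = ((4 + 2)**2 + 1)*(-2) = (6**2 + 1)*(-2) = (36 + 1)*(-2) = 37*(-2) = -74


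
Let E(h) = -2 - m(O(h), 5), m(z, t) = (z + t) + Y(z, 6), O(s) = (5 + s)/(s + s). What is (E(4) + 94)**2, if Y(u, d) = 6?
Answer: 408321/64 ≈ 6380.0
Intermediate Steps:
O(s) = (5 + s)/(2*s) (O(s) = (5 + s)/((2*s)) = (5 + s)*(1/(2*s)) = (5 + s)/(2*s))
m(z, t) = 6 + t + z (m(z, t) = (z + t) + 6 = (t + z) + 6 = 6 + t + z)
E(h) = -13 - (5 + h)/(2*h) (E(h) = -2 - (6 + 5 + (5 + h)/(2*h)) = -2 - (11 + (5 + h)/(2*h)) = -2 + (-11 - (5 + h)/(2*h)) = -13 - (5 + h)/(2*h))
(E(4) + 94)**2 = ((1/2)*(-5 - 27*4)/4 + 94)**2 = ((1/2)*(1/4)*(-5 - 108) + 94)**2 = ((1/2)*(1/4)*(-113) + 94)**2 = (-113/8 + 94)**2 = (639/8)**2 = 408321/64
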